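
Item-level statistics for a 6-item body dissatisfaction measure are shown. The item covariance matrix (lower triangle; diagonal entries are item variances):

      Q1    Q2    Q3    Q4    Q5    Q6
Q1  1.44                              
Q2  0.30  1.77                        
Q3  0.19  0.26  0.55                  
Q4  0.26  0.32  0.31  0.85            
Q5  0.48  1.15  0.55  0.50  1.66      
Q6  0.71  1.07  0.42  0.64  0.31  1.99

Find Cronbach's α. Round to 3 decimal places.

Σσ²ᵢ = 1.44 + 1.77 + 0.55 + 0.85 + 1.66 + 1.99 = 8.26
Σ_{i<j} σ_ij = 7.47
Var(T) = 8.26 + 2 × 7.47 = 23.20
α = (k/(k−1))·(1 − Σσ²ᵢ/Var(T)) = (6/5)·(1 − 8.26/23.20) = 0.773

α = 0.773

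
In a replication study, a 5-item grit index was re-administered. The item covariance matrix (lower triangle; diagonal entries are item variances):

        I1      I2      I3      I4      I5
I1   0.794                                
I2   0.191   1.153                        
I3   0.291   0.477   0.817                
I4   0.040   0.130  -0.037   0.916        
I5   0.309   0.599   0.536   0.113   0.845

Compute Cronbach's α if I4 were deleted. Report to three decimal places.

Cronbach's α = 0.761

Remaining items: I1, I2, I3, I5 (k = 4).
sum of item variances = 0.794 + 1.153 + 0.817 + 0.845 = 3.609
Var(T) = 3.609 + 2 × 2.403 = 8.415
α (item deleted) = (4/3)·(1 − 3.609/8.415) = 0.761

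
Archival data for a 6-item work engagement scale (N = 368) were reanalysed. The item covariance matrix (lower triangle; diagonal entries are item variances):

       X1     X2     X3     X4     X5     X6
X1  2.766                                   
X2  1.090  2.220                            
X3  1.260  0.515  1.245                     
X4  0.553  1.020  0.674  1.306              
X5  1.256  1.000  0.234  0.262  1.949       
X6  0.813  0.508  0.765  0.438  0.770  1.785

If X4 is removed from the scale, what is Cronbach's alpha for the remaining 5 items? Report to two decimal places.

Cronbach's alpha = 0.78

Remaining items: X1, X2, X3, X5, X6 (k = 5).
ΣVar(i) = 2.766 + 2.220 + 1.245 + 1.949 + 1.785 = 9.965
σ²_total = 9.965 + 2 × 8.211 = 26.387
α (item deleted) = (5/4)·(1 − 9.965/26.387) = 0.78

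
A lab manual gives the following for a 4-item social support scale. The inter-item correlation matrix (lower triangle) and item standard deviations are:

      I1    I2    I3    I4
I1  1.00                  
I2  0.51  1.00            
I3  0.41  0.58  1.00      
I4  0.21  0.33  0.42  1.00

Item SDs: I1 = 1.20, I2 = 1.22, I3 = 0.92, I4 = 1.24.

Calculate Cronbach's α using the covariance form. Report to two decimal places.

Σσ²ᵢ = 1.20² + 1.22² + 0.92² + 1.24² = 5.3124
Covariances σ_ij = r_ij · s_i · s_j:
  σ(I1,I2) = 0.51 × 1.20 × 1.22 = 0.7466
  σ(I1,I3) = 0.41 × 1.20 × 0.92 = 0.4526
  σ(I1,I4) = 0.21 × 1.20 × 1.24 = 0.3125
  σ(I2,I3) = 0.58 × 1.22 × 0.92 = 0.6510
  σ(I2,I4) = 0.33 × 1.22 × 1.24 = 0.4992
  σ(I3,I4) = 0.42 × 0.92 × 1.24 = 0.4791
σ²_T = Σσ²ᵢ + 2·Σσ_ij = 5.3124 + 2 × 3.1410 = 11.5944
α = (4/3)·(1 − 5.3124/11.5944) = 0.72

α = 0.72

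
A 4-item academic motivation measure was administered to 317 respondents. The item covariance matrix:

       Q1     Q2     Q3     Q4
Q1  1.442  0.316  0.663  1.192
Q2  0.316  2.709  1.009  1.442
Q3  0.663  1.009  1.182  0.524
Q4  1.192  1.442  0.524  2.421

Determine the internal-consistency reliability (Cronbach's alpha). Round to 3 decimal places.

Cronbach's alpha = 0.760

sum of item variances = 1.442 + 2.709 + 1.182 + 2.421 = 7.754
Sum of off-diagonal covariances = 5.146
σ²_total = 7.754 + 2 × 5.146 = 18.046
α = (k/(k−1))·(1 − sum of item variances/σ²_total) = (4/3)·(1 − 7.754/18.046) = 0.760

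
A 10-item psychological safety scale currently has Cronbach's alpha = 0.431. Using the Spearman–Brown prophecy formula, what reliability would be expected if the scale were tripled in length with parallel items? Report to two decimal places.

predicted reliability = 0.69

Length factor m = 3
α' = m·α / (1 + (m−1)·α)
   = 3 × 0.431 / (1 + (3 − 1) × 0.431)
   = 1.2930 / 1.8620 = 0.69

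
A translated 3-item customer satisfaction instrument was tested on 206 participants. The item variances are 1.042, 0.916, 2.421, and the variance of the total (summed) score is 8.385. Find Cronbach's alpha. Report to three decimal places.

Cronbach's alpha = 0.717

sum of item variances = 1.042 + 0.916 + 2.421 = 4.379
α = (k/(k−1))·(1 − sum of item variances/total variance) = (3/2)·(1 − 4.379/8.385) = 0.717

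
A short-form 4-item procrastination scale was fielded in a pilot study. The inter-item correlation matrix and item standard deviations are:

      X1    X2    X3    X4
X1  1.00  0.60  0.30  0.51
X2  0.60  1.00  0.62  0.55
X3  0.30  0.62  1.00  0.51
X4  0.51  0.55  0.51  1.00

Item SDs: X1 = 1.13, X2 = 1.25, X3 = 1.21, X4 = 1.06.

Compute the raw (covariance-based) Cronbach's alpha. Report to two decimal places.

Σσ²ᵢ = 1.13² + 1.25² + 1.21² + 1.06² = 5.4271
Covariances σ_ij = r_ij · s_i · s_j:
  σ(X1,X2) = 0.60 × 1.13 × 1.25 = 0.8475
  σ(X1,X3) = 0.30 × 1.13 × 1.21 = 0.4102
  σ(X1,X4) = 0.51 × 1.13 × 1.06 = 0.6109
  σ(X2,X3) = 0.62 × 1.25 × 1.21 = 0.9377
  σ(X2,X4) = 0.55 × 1.25 × 1.06 = 0.7288
  σ(X3,X4) = 0.51 × 1.21 × 1.06 = 0.6541
σ²_T = Σσ²ᵢ + 2·Σσ_ij = 5.4271 + 2 × 4.1892 = 13.8055
α = (4/3)·(1 − 5.4271/13.8055) = 0.81

α = 0.81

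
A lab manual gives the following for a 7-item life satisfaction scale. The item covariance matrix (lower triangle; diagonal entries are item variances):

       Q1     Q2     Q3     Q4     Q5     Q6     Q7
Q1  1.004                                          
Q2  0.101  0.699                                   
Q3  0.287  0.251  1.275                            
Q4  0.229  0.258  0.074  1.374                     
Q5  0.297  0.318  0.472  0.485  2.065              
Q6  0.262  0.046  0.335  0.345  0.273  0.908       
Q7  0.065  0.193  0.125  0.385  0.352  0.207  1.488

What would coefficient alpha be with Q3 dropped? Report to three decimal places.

α = 0.604

Remaining items: Q1, Q2, Q4, Q5, Q6, Q7 (k = 6).
Σσᵢ² = 1.004 + 0.699 + 1.374 + 2.065 + 0.908 + 1.488 = 7.538
Var(T) = 7.538 + 2 × 3.816 = 15.170
α (item deleted) = (6/5)·(1 − 7.538/15.170) = 0.604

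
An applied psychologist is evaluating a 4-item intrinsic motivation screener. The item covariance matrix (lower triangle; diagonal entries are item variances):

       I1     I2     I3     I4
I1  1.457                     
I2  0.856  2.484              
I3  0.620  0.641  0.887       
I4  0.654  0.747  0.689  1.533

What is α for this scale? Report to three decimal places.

sum of item variances = 1.457 + 2.484 + 0.887 + 1.533 = 6.361
Sum of off-diagonal covariances = 4.207
σ²_T = 6.361 + 2 × 4.207 = 14.775
α = (k/(k−1))·(1 − sum of item variances/σ²_T) = (4/3)·(1 − 6.361/14.775) = 0.759

α = 0.759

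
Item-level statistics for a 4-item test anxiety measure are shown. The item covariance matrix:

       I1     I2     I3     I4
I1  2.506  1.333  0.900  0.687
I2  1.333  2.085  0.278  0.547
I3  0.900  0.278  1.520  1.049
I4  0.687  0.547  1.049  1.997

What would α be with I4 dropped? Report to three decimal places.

Remaining items: I1, I2, I3 (k = 3).
Σσ²ᵢ = 2.506 + 2.085 + 1.520 = 6.111
σ²_total = 6.111 + 2 × 2.511 = 11.133
α (item deleted) = (3/2)·(1 − 6.111/11.133) = 0.677

α = 0.677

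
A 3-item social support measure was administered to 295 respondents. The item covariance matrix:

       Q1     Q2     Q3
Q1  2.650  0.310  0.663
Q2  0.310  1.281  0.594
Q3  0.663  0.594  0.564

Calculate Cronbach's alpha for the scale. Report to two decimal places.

ΣVar(i) = 2.650 + 1.281 + 0.564 = 4.495
Sum of off-diagonal covariances = 1.567
σ²_T = 4.495 + 2 × 1.567 = 7.629
α = (k/(k−1))·(1 − ΣVar(i)/σ²_T) = (3/2)·(1 − 4.495/7.629) = 0.62

α = 0.62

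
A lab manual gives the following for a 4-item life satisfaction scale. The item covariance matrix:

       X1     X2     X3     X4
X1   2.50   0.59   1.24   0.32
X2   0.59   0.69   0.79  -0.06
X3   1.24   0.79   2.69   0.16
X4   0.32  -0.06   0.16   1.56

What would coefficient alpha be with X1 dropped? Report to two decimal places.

Remaining items: X2, X3, X4 (k = 3).
sum of item variances = 0.69 + 2.69 + 1.56 = 4.94
σ²_T = 4.94 + 2 × 0.89 = 6.72
α (item deleted) = (3/2)·(1 − 4.94/6.72) = 0.40

α = 0.40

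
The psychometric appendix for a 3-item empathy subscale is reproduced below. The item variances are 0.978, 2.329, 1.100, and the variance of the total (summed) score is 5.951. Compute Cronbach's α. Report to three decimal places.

Cronbach's α = 0.389

Σσ²ᵢ = 0.978 + 2.329 + 1.100 = 4.407
α = (k/(k−1))·(1 − Σσ²ᵢ/total variance) = (3/2)·(1 − 4.407/5.951) = 0.389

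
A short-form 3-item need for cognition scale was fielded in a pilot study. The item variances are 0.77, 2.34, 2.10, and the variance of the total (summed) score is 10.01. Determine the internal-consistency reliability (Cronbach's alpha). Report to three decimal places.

Cronbach's alpha = 0.719

ΣVar(i) = 0.77 + 2.34 + 2.10 = 5.21
α = (k/(k−1))·(1 − ΣVar(i)/σ²_total) = (3/2)·(1 − 5.21/10.01) = 0.719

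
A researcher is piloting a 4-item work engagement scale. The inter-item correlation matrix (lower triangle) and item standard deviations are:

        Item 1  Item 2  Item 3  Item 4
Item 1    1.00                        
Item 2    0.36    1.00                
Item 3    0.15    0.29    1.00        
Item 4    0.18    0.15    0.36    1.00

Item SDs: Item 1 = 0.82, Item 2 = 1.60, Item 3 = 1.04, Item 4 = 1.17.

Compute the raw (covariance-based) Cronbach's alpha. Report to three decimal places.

α = 0.547

Σσ²ᵢ = 0.82² + 1.60² + 1.04² + 1.17² = 5.6829
Covariances σ_ij = r_ij · s_i · s_j:
  σ(Item 1,Item 2) = 0.36 × 0.82 × 1.60 = 0.4723
  σ(Item 1,Item 3) = 0.15 × 0.82 × 1.04 = 0.1279
  σ(Item 1,Item 4) = 0.18 × 0.82 × 1.17 = 0.1727
  σ(Item 2,Item 3) = 0.29 × 1.60 × 1.04 = 0.4826
  σ(Item 2,Item 4) = 0.15 × 1.60 × 1.17 = 0.2808
  σ(Item 3,Item 4) = 0.36 × 1.04 × 1.17 = 0.4380
σ²_T = Σσ²ᵢ + 2·Σσ_ij = 5.6829 + 2 × 1.9743 = 9.6315
α = (4/3)·(1 − 5.6829/9.6315) = 0.547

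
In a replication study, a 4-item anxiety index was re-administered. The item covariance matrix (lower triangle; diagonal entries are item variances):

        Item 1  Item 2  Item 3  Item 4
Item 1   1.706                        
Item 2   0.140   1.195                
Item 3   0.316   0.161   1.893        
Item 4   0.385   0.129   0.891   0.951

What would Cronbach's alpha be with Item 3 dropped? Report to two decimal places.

α = 0.38

Remaining items: Item 1, Item 2, Item 4 (k = 3).
ΣVar(i) = 1.706 + 1.195 + 0.951 = 3.852
σ²_T = 3.852 + 2 × 0.654 = 5.160
α (item deleted) = (3/2)·(1 − 3.852/5.160) = 0.38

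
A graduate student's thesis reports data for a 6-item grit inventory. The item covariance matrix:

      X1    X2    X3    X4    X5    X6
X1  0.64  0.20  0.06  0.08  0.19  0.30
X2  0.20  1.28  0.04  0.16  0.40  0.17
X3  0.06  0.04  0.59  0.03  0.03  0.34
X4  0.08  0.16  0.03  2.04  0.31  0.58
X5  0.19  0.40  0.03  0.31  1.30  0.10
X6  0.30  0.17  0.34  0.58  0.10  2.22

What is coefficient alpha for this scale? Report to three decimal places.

coefficient alpha = 0.511

Σσ²ᵢ = 0.64 + 1.28 + 0.59 + 2.04 + 1.30 + 2.22 = 8.07
Sum of off-diagonal covariances = 2.99
σ²_T = 8.07 + 2 × 2.99 = 14.05
α = (k/(k−1))·(1 − Σσ²ᵢ/σ²_T) = (6/5)·(1 − 8.07/14.05) = 0.511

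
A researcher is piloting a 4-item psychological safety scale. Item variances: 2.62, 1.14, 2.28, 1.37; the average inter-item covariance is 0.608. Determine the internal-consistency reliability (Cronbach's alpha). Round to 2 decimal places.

α = 0.66

sum of item variances = 2.62 + 1.14 + 2.28 + 1.37 = 7.41
Sum of the 6 distinct covariances = 6 × 0.608 = 3.648
Var(T) = sum of item variances + 2·Σcov = 7.41 + 2 × 3.648 = 14.706
α = (4/3)·(1 − 7.41/14.706) = 0.66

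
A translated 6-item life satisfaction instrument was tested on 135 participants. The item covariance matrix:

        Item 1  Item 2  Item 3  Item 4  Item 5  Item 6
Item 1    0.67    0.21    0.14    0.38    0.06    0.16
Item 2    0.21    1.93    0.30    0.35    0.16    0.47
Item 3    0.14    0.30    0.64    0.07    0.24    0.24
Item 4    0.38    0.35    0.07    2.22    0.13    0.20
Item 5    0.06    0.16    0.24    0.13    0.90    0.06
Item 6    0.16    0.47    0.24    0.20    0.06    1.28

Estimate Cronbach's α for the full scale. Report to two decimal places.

Cronbach's α = 0.54

sum of item variances = 0.67 + 1.93 + 0.64 + 2.22 + 0.90 + 1.28 = 7.64
Sum of off-diagonal covariances = 3.17
σ²_T = 7.64 + 2 × 3.17 = 13.98
α = (k/(k−1))·(1 − sum of item variances/σ²_T) = (6/5)·(1 − 7.64/13.98) = 0.54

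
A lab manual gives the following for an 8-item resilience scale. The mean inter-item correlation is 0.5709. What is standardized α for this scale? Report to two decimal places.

Standardized α = k·r̄ / (1 + (k−1)·r̄) = 8 × 0.5709 / (1 + 7 × 0.5709)
  = 4.5672 / 4.9963 = 0.91

standardized α = 0.91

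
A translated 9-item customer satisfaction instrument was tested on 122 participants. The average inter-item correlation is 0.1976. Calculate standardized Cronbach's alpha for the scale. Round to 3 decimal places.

standardized Cronbach's alpha = 0.689

Standardized α = k·r̄ / (1 + (k−1)·r̄) = 9 × 0.1976 / (1 + 8 × 0.1976)
  = 1.7784 / 2.5808 = 0.689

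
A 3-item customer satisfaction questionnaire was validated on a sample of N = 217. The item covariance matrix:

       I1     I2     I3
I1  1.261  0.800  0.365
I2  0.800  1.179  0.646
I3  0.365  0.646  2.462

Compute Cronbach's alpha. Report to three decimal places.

Σσᵢ² = 1.261 + 1.179 + 2.462 = 4.902
Sum of off-diagonal covariances = 1.811
Var(T) = 4.902 + 2 × 1.811 = 8.524
α = (k/(k−1))·(1 − Σσᵢ²/Var(T)) = (3/2)·(1 − 4.902/8.524) = 0.637

Cronbach's alpha = 0.637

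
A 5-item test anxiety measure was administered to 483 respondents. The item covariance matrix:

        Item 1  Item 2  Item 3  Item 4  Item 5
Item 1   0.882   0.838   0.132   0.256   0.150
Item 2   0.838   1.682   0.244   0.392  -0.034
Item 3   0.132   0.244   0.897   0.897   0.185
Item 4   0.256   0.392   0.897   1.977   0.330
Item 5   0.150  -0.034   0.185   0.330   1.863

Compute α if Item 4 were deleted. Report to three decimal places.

α = 0.484

Remaining items: Item 1, Item 2, Item 3, Item 5 (k = 4).
Σσᵢ² = 0.882 + 1.682 + 0.897 + 1.863 = 5.324
σ²_T = 5.324 + 2 × 1.515 = 8.354
α (item deleted) = (4/3)·(1 − 5.324/8.354) = 0.484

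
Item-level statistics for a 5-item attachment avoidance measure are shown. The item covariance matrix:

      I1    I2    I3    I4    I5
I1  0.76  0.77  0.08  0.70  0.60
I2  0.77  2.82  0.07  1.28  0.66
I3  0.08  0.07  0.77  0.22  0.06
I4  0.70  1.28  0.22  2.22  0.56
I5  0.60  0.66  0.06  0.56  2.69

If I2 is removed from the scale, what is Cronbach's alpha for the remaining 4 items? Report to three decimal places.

Cronbach's alpha = 0.544

Remaining items: I1, I3, I4, I5 (k = 4).
Σσᵢ² = 0.76 + 0.77 + 2.22 + 2.69 = 6.44
σ²_T = 6.44 + 2 × 2.22 = 10.88
α (item deleted) = (4/3)·(1 − 6.44/10.88) = 0.544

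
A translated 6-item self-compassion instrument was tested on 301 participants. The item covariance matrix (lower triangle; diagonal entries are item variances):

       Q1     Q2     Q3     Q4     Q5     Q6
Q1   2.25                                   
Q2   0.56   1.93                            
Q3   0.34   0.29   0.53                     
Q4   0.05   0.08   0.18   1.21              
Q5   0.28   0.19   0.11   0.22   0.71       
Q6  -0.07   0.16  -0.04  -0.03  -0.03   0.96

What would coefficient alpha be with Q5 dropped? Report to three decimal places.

α = 0.383

Remaining items: Q1, Q2, Q3, Q4, Q6 (k = 5).
Σσᵢ² = 2.25 + 1.93 + 0.53 + 1.21 + 0.96 = 6.88
total variance = 6.88 + 2 × 1.52 = 9.92
α (item deleted) = (5/4)·(1 − 6.88/9.92) = 0.383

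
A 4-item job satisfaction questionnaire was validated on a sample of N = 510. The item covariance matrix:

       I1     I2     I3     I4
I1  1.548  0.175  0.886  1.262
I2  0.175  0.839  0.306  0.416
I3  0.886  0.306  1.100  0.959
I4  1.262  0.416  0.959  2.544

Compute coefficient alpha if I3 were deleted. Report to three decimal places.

coefficient alpha = 0.644

Remaining items: I1, I2, I4 (k = 3).
ΣVar(i) = 1.548 + 0.839 + 2.544 = 4.931
Var(T) = 4.931 + 2 × 1.853 = 8.637
α (item deleted) = (3/2)·(1 − 4.931/8.637) = 0.644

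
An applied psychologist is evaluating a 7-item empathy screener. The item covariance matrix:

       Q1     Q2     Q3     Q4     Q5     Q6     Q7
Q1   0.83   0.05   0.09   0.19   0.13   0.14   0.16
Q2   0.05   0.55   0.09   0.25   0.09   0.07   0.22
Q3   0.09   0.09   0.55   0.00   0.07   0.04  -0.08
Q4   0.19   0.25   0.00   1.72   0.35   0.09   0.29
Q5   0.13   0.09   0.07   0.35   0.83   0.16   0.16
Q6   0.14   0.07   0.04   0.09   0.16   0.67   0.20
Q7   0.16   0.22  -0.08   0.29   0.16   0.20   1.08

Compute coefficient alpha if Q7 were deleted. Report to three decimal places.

coefficient alpha = 0.495

Remaining items: Q1, Q2, Q3, Q4, Q5, Q6 (k = 6).
Σσᵢ² = 0.83 + 0.55 + 0.55 + 1.72 + 0.83 + 0.67 = 5.15
σ²_total = 5.15 + 2 × 1.81 = 8.77
α (item deleted) = (6/5)·(1 − 5.15/8.77) = 0.495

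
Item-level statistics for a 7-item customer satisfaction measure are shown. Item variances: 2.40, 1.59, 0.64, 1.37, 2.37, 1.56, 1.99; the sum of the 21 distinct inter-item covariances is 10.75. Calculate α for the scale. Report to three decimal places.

α = 0.751

sum of item variances = 2.40 + 1.59 + 0.64 + 1.37 + 2.37 + 1.56 + 1.99 = 11.92
Sum of distinct covariances = 10.75
total variance = sum of item variances + 2·Σcov = 11.92 + 2 × 10.75 = 33.42
α = (7/6)·(1 − 11.92/33.42) = 0.751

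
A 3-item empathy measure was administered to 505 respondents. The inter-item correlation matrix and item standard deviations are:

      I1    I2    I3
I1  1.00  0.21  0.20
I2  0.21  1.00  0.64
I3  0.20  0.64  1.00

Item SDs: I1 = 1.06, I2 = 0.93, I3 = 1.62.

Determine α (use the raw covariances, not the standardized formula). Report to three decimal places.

α = 0.595

Σσ²ᵢ = 1.06² + 0.93² + 1.62² = 4.6129
Covariances σ_ij = r_ij · s_i · s_j:
  σ(I1,I2) = 0.21 × 1.06 × 0.93 = 0.2070
  σ(I1,I3) = 0.20 × 1.06 × 1.62 = 0.3434
  σ(I2,I3) = 0.64 × 0.93 × 1.62 = 0.9642
σ²_T = Σσ²ᵢ + 2·Σσ_ij = 4.6129 + 2 × 1.5146 = 7.6421
α = (3/2)·(1 − 4.6129/7.6421) = 0.595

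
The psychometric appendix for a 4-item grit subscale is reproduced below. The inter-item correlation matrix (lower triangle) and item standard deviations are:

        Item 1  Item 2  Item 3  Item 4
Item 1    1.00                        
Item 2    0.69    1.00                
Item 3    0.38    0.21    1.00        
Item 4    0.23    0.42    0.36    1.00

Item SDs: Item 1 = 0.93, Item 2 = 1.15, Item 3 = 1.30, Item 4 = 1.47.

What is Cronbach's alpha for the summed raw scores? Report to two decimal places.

α = 0.69

Σσ²ᵢ = 0.93² + 1.15² + 1.30² + 1.47² = 6.0383
Covariances σ_ij = r_ij · s_i · s_j:
  σ(Item 1,Item 2) = 0.69 × 0.93 × 1.15 = 0.7380
  σ(Item 1,Item 3) = 0.38 × 0.93 × 1.30 = 0.4594
  σ(Item 1,Item 4) = 0.23 × 0.93 × 1.47 = 0.3144
  σ(Item 2,Item 3) = 0.21 × 1.15 × 1.30 = 0.3139
  σ(Item 2,Item 4) = 0.42 × 1.15 × 1.47 = 0.7100
  σ(Item 3,Item 4) = 0.36 × 1.30 × 1.47 = 0.6880
σ²_T = Σσ²ᵢ + 2·Σσ_ij = 6.0383 + 2 × 3.2237 = 12.4857
α = (4/3)·(1 − 6.0383/12.4857) = 0.69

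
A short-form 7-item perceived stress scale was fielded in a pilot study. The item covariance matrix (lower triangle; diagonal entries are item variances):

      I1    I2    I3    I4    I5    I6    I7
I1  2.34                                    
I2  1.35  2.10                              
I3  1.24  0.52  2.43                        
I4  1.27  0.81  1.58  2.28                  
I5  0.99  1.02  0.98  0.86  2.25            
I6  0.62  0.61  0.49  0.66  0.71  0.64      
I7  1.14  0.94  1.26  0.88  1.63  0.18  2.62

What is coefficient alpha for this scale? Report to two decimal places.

α = 0.85

sum of item variances = 2.34 + 2.10 + 2.43 + 2.28 + 2.25 + 0.64 + 2.62 = 14.66
Sum of the distinct covariances = 19.74
Var(T) = 14.66 + 2 × 19.74 = 54.14
α = (k/(k−1))·(1 − sum of item variances/Var(T)) = (7/6)·(1 − 14.66/54.14) = 0.85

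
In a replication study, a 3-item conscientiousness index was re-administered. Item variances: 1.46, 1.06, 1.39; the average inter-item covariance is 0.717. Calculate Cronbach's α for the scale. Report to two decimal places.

Cronbach's α = 0.79

sum of item variances = 1.46 + 1.06 + 1.39 = 3.91
Sum of the 3 distinct covariances = 3 × 0.717 = 2.151
Var(T) = sum of item variances + 2·Σcov = 3.91 + 2 × 2.151 = 8.212
α = (3/2)·(1 − 3.91/8.212) = 0.79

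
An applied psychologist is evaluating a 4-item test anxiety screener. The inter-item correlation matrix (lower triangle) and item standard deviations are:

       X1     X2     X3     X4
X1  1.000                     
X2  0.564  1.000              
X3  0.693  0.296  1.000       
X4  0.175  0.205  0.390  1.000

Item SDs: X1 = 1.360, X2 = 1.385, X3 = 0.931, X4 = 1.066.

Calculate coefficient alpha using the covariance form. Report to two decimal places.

Σσ²ᵢ = 1.360² + 1.385² + 0.931² + 1.066² = 5.7709
Covariances σ_ij = r_ij · s_i · s_j:
  σ(X1,X2) = 0.564 × 1.360 × 1.385 = 1.0624
  σ(X1,X3) = 0.693 × 1.360 × 0.931 = 0.8774
  σ(X1,X4) = 0.175 × 1.360 × 1.066 = 0.2537
  σ(X2,X3) = 0.296 × 1.385 × 0.931 = 0.3817
  σ(X2,X4) = 0.205 × 1.385 × 1.066 = 0.3027
  σ(X3,X4) = 0.390 × 0.931 × 1.066 = 0.3871
σ²_T = Σσ²ᵢ + 2·Σσ_ij = 5.7709 + 2 × 3.2650 = 12.3009
α = (4/3)·(1 − 5.7709/12.3009) = 0.71

coefficient alpha = 0.71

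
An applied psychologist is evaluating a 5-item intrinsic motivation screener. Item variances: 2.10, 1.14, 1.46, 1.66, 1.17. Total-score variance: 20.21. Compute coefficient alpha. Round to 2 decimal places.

Σσᵢ² = 2.10 + 1.14 + 1.46 + 1.66 + 1.17 = 7.53
α = (k/(k−1))·(1 − Σσᵢ²/Var(T)) = (5/4)·(1 − 7.53/20.21) = 0.78

coefficient alpha = 0.78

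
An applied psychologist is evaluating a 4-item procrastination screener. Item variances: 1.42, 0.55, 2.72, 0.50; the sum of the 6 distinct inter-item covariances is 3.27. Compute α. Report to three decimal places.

Σσ²ᵢ = 1.42 + 0.55 + 2.72 + 0.50 = 5.19
Sum of distinct covariances = 3.27
total variance = Σσ²ᵢ + 2·Σcov = 5.19 + 2 × 3.27 = 11.73
α = (4/3)·(1 − 5.19/11.73) = 0.743

α = 0.743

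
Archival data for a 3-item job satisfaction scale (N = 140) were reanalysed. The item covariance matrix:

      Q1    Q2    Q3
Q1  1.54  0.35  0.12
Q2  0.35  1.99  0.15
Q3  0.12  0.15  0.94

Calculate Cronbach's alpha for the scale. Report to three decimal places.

sum of item variances = 1.54 + 1.99 + 0.94 = 4.47
Σ_{i<j} σ_ij = 0.62
total variance = 4.47 + 2 × 0.62 = 5.71
α = (k/(k−1))·(1 − sum of item variances/total variance) = (3/2)·(1 − 4.47/5.71) = 0.326

Cronbach's alpha = 0.326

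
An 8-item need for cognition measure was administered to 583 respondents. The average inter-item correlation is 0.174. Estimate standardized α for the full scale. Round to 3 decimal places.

Standardized α = k·r̄ / (1 + (k−1)·r̄) = 8 × 0.174 / (1 + 7 × 0.174)
  = 1.3920 / 2.2180 = 0.628

α = 0.628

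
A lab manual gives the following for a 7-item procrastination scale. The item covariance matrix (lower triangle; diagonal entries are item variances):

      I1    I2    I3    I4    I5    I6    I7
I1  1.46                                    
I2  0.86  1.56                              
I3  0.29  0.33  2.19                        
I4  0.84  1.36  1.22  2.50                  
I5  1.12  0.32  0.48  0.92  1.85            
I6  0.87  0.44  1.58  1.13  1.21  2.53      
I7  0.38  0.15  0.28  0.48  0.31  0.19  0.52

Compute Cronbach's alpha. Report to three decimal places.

Σσ²ᵢ = 1.46 + 1.56 + 2.19 + 2.50 + 1.85 + 2.53 + 0.52 = 12.61
Σ_{i<j} σ_ij = 14.76
Var(T) = 12.61 + 2 × 14.76 = 42.13
α = (k/(k−1))·(1 − Σσ²ᵢ/Var(T)) = (7/6)·(1 − 12.61/42.13) = 0.817

α = 0.817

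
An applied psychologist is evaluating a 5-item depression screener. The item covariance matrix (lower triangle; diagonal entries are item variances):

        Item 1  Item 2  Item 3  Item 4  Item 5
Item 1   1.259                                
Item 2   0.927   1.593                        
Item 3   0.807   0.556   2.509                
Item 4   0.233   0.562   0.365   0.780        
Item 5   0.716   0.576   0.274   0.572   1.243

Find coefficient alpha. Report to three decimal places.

Σσᵢ² = 1.259 + 1.593 + 2.509 + 0.780 + 1.243 = 7.384
Sum of off-diagonal covariances = 5.588
σ²_total = 7.384 + 2 × 5.588 = 18.560
α = (k/(k−1))·(1 − Σσᵢ²/σ²_total) = (5/4)·(1 − 7.384/18.560) = 0.753

α = 0.753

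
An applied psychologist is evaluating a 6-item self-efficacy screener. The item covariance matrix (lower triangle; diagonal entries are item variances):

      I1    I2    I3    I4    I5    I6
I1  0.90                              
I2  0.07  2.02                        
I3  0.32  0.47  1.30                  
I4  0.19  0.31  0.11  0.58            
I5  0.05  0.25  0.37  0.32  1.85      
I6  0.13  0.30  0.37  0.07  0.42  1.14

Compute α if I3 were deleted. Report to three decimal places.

α = 0.493

Remaining items: I1, I2, I4, I5, I6 (k = 5).
Σσ²ᵢ = 0.90 + 2.02 + 0.58 + 1.85 + 1.14 = 6.49
total variance = 6.49 + 2 × 2.11 = 10.71
α (item deleted) = (5/4)·(1 − 6.49/10.71) = 0.493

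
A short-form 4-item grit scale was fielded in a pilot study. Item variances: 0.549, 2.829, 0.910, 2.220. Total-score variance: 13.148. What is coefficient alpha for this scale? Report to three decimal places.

Σσ²ᵢ = 0.549 + 2.829 + 0.910 + 2.220 = 6.508
α = (k/(k−1))·(1 − Σσ²ᵢ/σ²_T) = (4/3)·(1 − 6.508/13.148) = 0.673

α = 0.673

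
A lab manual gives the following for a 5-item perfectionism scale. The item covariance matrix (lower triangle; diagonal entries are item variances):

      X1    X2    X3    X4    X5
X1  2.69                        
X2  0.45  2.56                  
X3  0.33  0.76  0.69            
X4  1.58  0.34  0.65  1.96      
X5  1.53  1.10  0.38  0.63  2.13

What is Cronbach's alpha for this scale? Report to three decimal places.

Σσᵢ² = 2.69 + 2.56 + 0.69 + 1.96 + 2.13 = 10.03
Σ_{i<j} σ_ij = 7.75
σ²_T = 10.03 + 2 × 7.75 = 25.53
α = (k/(k−1))·(1 − Σσᵢ²/σ²_T) = (5/4)·(1 − 10.03/25.53) = 0.759

α = 0.759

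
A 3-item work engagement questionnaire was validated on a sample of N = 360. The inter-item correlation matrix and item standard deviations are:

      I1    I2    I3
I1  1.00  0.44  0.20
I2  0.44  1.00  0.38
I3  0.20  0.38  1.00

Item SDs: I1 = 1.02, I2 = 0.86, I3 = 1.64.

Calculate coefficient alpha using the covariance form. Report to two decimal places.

Σσ²ᵢ = 1.02² + 0.86² + 1.64² = 4.4696
Covariances σ_ij = r_ij · s_i · s_j:
  σ(I1,I2) = 0.44 × 1.02 × 0.86 = 0.3860
  σ(I1,I3) = 0.20 × 1.02 × 1.64 = 0.3346
  σ(I2,I3) = 0.38 × 0.86 × 1.64 = 0.5360
σ²_T = Σσ²ᵢ + 2·Σσ_ij = 4.4696 + 2 × 1.2566 = 6.9828
α = (3/2)·(1 − 4.4696/6.9828) = 0.54

coefficient alpha = 0.54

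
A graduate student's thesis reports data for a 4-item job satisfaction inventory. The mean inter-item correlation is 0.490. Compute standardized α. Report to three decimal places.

Standardized α = k·r̄ / (1 + (k−1)·r̄) = 4 × 0.490 / (1 + 3 × 0.490)
  = 1.9600 / 2.4700 = 0.794

standardized α = 0.794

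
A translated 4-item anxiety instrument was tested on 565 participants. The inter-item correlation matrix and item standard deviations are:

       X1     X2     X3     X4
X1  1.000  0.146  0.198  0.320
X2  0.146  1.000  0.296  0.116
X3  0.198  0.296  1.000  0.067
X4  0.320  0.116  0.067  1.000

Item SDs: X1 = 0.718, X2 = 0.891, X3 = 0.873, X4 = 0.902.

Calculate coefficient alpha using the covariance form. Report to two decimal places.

Σσ²ᵢ = 0.718² + 0.891² + 0.873² + 0.902² = 2.8851
Covariances σ_ij = r_ij · s_i · s_j:
  σ(X1,X2) = 0.146 × 0.718 × 0.891 = 0.0934
  σ(X1,X3) = 0.198 × 0.718 × 0.873 = 0.1241
  σ(X1,X4) = 0.320 × 0.718 × 0.902 = 0.2072
  σ(X2,X3) = 0.296 × 0.891 × 0.873 = 0.2302
  σ(X2,X4) = 0.116 × 0.891 × 0.902 = 0.0932
  σ(X3,X4) = 0.067 × 0.873 × 0.902 = 0.0528
σ²_T = Σσ²ᵢ + 2·Σσ_ij = 2.8851 + 2 × 0.8009 = 4.4869
α = (4/3)·(1 − 2.8851/4.4869) = 0.48

coefficient alpha = 0.48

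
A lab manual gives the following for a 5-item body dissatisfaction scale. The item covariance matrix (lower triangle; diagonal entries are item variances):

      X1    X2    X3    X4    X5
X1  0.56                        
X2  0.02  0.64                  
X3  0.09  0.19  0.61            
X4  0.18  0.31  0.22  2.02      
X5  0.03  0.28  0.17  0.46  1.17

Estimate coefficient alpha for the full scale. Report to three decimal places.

coefficient alpha = 0.548

sum of item variances = 0.56 + 0.64 + 0.61 + 2.02 + 1.17 = 5.00
Sum of off-diagonal covariances = 1.95
σ²_total = 5.00 + 2 × 1.95 = 8.90
α = (k/(k−1))·(1 − sum of item variances/σ²_total) = (5/4)·(1 − 5.00/8.90) = 0.548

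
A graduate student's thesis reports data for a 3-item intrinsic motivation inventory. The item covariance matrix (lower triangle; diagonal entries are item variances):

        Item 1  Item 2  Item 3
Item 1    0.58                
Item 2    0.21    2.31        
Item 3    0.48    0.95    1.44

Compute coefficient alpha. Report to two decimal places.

sum of item variances = 0.58 + 2.31 + 1.44 = 4.33
Sum of off-diagonal covariances = 1.64
Var(T) = 4.33 + 2 × 1.64 = 7.61
α = (k/(k−1))·(1 − sum of item variances/Var(T)) = (3/2)·(1 − 4.33/7.61) = 0.65

coefficient alpha = 0.65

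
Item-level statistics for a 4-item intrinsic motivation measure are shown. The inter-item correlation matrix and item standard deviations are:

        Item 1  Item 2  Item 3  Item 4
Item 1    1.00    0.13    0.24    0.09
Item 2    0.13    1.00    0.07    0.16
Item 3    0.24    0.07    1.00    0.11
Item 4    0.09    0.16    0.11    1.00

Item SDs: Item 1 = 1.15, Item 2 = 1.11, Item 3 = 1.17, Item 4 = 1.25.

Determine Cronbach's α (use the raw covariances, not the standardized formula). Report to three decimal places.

Σσ²ᵢ = 1.15² + 1.11² + 1.17² + 1.25² = 5.4860
Covariances σ_ij = r_ij · s_i · s_j:
  σ(Item 1,Item 2) = 0.13 × 1.15 × 1.11 = 0.1659
  σ(Item 1,Item 3) = 0.24 × 1.15 × 1.17 = 0.3229
  σ(Item 1,Item 4) = 0.09 × 1.15 × 1.25 = 0.1294
  σ(Item 2,Item 3) = 0.07 × 1.11 × 1.17 = 0.0909
  σ(Item 2,Item 4) = 0.16 × 1.11 × 1.25 = 0.2220
  σ(Item 3,Item 4) = 0.11 × 1.17 × 1.25 = 0.1609
σ²_T = Σσ²ᵢ + 2·Σσ_ij = 5.4860 + 2 × 1.0920 = 7.6700
α = (4/3)·(1 − 5.4860/7.6700) = 0.380

Cronbach's α = 0.380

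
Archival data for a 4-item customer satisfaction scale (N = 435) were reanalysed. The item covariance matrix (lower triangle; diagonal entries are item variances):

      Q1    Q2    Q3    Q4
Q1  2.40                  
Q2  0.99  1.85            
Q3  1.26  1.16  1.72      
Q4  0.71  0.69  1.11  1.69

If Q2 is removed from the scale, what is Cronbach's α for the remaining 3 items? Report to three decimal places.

Cronbach's α = 0.772

Remaining items: Q1, Q3, Q4 (k = 3).
Σσᵢ² = 2.40 + 1.72 + 1.69 = 5.81
total variance = 5.81 + 2 × 3.08 = 11.97
α (item deleted) = (3/2)·(1 − 5.81/11.97) = 0.772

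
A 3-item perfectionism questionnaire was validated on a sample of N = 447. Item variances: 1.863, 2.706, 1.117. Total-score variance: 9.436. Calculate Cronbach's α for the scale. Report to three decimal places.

Σσᵢ² = 1.863 + 2.706 + 1.117 = 5.686
α = (k/(k−1))·(1 − Σσᵢ²/total variance) = (3/2)·(1 − 5.686/9.436) = 0.596

α = 0.596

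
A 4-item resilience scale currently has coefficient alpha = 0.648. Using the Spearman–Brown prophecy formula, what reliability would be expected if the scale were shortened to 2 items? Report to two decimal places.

Length factor m = 2/4 = 0.5000
α' = m·α / (1 − (1−m)·α)
   = 2/4 × 0.648 / (1 − (1 − 2/4) × 0.648)
   = 0.3240 / 0.6760 = 0.48

predicted reliability = 0.48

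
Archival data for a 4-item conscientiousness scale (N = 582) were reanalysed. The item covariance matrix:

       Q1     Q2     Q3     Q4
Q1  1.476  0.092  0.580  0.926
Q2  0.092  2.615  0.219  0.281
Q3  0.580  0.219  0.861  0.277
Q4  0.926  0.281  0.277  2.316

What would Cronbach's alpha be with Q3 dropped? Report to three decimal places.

Remaining items: Q1, Q2, Q4 (k = 3).
sum of item variances = 1.476 + 2.615 + 2.316 = 6.407
σ²_T = 6.407 + 2 × 1.299 = 9.005
α (item deleted) = (3/2)·(1 − 6.407/9.005) = 0.433

Cronbach's alpha = 0.433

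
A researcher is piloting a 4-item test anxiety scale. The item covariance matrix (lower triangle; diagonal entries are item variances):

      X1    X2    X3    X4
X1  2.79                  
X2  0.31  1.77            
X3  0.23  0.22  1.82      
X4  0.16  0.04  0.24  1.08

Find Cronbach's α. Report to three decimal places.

ΣVar(i) = 2.79 + 1.77 + 1.82 + 1.08 = 7.46
Sum of the distinct covariances = 1.20
Var(T) = 7.46 + 2 × 1.20 = 9.86
α = (k/(k−1))·(1 − ΣVar(i)/Var(T)) = (4/3)·(1 − 7.46/9.86) = 0.325

α = 0.325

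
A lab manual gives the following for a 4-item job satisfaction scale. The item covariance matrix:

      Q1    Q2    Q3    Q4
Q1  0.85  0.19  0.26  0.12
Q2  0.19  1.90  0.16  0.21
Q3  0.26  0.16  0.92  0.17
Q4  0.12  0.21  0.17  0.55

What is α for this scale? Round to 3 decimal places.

α = 0.460

ΣVar(i) = 0.85 + 1.90 + 0.92 + 0.55 = 4.22
Sum of off-diagonal covariances = 1.11
σ²_total = 4.22 + 2 × 1.11 = 6.44
α = (k/(k−1))·(1 − ΣVar(i)/σ²_total) = (4/3)·(1 − 4.22/6.44) = 0.460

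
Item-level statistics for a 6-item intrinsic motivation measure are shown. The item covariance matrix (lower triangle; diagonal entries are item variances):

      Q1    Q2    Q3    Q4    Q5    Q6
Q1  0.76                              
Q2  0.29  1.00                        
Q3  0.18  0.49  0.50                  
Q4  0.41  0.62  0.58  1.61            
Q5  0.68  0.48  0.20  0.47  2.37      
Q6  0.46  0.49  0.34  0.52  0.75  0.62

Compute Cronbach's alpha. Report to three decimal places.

ΣVar(i) = 0.76 + 1.00 + 0.50 + 1.61 + 2.37 + 0.62 = 6.86
Σ_{i<j} σ_ij = 6.96
σ²_T = 6.86 + 2 × 6.96 = 20.78
α = (k/(k−1))·(1 − ΣVar(i)/σ²_T) = (6/5)·(1 − 6.86/20.78) = 0.804

α = 0.804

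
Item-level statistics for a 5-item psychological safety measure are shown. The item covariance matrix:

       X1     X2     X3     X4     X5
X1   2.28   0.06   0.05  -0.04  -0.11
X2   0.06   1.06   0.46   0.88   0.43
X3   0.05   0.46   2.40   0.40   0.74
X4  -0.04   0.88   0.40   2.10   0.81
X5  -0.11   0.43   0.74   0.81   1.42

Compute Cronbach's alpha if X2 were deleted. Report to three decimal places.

α = 0.415

Remaining items: X1, X3, X4, X5 (k = 4).
Σσ²ᵢ = 2.28 + 2.40 + 2.10 + 1.42 = 8.20
σ²_T = 8.20 + 2 × 1.85 = 11.90
α (item deleted) = (4/3)·(1 − 8.20/11.90) = 0.415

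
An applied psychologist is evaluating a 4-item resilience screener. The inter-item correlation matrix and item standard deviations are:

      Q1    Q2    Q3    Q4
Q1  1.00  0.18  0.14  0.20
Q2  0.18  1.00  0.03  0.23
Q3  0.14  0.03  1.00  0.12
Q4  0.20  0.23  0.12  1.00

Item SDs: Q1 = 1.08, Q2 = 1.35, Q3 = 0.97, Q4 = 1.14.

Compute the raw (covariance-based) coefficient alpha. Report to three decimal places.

Σσ²ᵢ = 1.08² + 1.35² + 0.97² + 1.14² = 5.2294
Covariances σ_ij = r_ij · s_i · s_j:
  σ(Q1,Q2) = 0.18 × 1.08 × 1.35 = 0.2624
  σ(Q1,Q3) = 0.14 × 1.08 × 0.97 = 0.1467
  σ(Q1,Q4) = 0.20 × 1.08 × 1.14 = 0.2462
  σ(Q2,Q3) = 0.03 × 1.35 × 0.97 = 0.0393
  σ(Q2,Q4) = 0.23 × 1.35 × 1.14 = 0.3540
  σ(Q3,Q4) = 0.12 × 0.97 × 1.14 = 0.1327
σ²_T = Σσ²ᵢ + 2·Σσ_ij = 5.2294 + 2 × 1.1813 = 7.5920
α = (4/3)·(1 − 5.2294/7.5920) = 0.415

coefficient alpha = 0.415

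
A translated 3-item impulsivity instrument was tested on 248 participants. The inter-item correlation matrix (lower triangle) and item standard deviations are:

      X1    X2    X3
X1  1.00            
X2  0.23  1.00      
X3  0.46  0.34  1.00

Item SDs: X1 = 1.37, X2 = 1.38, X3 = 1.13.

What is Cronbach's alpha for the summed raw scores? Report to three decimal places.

α = 0.598

Σσ²ᵢ = 1.37² + 1.38² + 1.13² = 5.0582
Covariances σ_ij = r_ij · s_i · s_j:
  σ(X1,X2) = 0.23 × 1.37 × 1.38 = 0.4348
  σ(X1,X3) = 0.46 × 1.37 × 1.13 = 0.7121
  σ(X2,X3) = 0.34 × 1.38 × 1.13 = 0.5302
σ²_T = Σσ²ᵢ + 2·Σσ_ij = 5.0582 + 2 × 1.6771 = 8.4124
α = (3/2)·(1 − 5.0582/8.4124) = 0.598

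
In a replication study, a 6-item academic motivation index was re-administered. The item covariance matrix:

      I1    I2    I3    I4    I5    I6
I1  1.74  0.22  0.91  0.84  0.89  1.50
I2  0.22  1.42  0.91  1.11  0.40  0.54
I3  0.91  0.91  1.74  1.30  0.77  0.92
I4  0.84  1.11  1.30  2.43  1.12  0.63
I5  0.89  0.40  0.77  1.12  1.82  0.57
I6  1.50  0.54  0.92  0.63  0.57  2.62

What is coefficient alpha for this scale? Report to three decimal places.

Σσ²ᵢ = 1.74 + 1.42 + 1.74 + 2.43 + 1.82 + 2.62 = 11.77
Σ_{i<j} σ_ij = 12.63
σ²_T = 11.77 + 2 × 12.63 = 37.03
α = (k/(k−1))·(1 − Σσ²ᵢ/σ²_T) = (6/5)·(1 − 11.77/37.03) = 0.819

α = 0.819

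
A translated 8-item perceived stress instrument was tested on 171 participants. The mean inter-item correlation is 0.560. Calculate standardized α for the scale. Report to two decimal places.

standardized α = 0.91

Standardized α = k·r̄ / (1 + (k−1)·r̄) = 8 × 0.560 / (1 + 7 × 0.560)
  = 4.4800 / 4.9200 = 0.91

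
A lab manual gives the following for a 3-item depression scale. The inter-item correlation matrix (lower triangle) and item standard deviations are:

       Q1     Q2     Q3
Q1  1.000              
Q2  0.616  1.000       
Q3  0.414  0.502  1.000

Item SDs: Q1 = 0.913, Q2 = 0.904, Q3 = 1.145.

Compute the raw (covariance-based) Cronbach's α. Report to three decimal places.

Σσ²ᵢ = 0.913² + 0.904² + 1.145² = 2.9618
Covariances σ_ij = r_ij · s_i · s_j:
  σ(Q1,Q2) = 0.616 × 0.913 × 0.904 = 0.5084
  σ(Q1,Q3) = 0.414 × 0.913 × 1.145 = 0.4328
  σ(Q2,Q3) = 0.502 × 0.904 × 1.145 = 0.5196
σ²_T = Σσ²ᵢ + 2·Σσ_ij = 2.9618 + 2 × 1.4608 = 5.8834
α = (3/2)·(1 − 2.9618/5.8834) = 0.745

α = 0.745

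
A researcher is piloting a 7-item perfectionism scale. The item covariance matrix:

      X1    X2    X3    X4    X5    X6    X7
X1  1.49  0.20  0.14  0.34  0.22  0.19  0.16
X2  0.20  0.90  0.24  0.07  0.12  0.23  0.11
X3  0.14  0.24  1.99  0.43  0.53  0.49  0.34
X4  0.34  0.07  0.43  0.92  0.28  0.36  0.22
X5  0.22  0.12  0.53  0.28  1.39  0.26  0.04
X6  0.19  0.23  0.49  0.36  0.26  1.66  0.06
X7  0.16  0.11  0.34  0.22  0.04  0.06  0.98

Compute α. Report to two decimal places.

α = 0.61

Σσ²ᵢ = 1.49 + 0.90 + 1.99 + 0.92 + 1.39 + 1.66 + 0.98 = 9.33
Sum of the distinct covariances = 5.03
σ²_total = 9.33 + 2 × 5.03 = 19.39
α = (k/(k−1))·(1 − Σσ²ᵢ/σ²_total) = (7/6)·(1 − 9.33/19.39) = 0.61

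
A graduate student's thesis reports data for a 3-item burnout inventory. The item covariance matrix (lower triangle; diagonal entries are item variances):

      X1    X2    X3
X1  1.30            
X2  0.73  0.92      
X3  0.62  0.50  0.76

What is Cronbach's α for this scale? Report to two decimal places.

α = 0.83

Σσᵢ² = 1.30 + 0.92 + 0.76 = 2.98
Sum of the distinct covariances = 1.85
σ²_total = 2.98 + 2 × 1.85 = 6.68
α = (k/(k−1))·(1 − Σσᵢ²/σ²_total) = (3/2)·(1 − 2.98/6.68) = 0.83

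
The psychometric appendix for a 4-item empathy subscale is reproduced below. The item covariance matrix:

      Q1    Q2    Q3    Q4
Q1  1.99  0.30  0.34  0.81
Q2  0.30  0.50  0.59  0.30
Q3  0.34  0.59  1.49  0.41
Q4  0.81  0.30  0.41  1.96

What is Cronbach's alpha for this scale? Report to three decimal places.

α = 0.641

ΣVar(i) = 1.99 + 0.50 + 1.49 + 1.96 = 5.94
Σ_{i<j} σ_ij = 2.75
Var(T) = 5.94 + 2 × 2.75 = 11.44
α = (k/(k−1))·(1 − ΣVar(i)/Var(T)) = (4/3)·(1 − 5.94/11.44) = 0.641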